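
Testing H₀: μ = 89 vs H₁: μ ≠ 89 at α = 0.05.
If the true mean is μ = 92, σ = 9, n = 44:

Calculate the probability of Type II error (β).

SE = σ/√n = 9/√44 = 1.3568
Critical values: μ₀ ± z_0.025×SE = 89 ± 1.960×1.3568
Acceptance region: (86.3407, 91.6593)
Under H₁ (μ = 92): z_high = (91.6593 - 92)/1.3568 = -0.2511, z_low = (86.3407 - 92)/1.3568 = -4.1711
β = P(not reject | H₁) = Φ(-0.2511) - Φ(-4.1711) ≈ 0.4009

Answer: β ≈ 0.4009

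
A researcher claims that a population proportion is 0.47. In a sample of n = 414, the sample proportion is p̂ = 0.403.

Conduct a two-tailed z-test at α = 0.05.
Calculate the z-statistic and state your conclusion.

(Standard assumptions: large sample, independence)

Answer: z = -2.7315, reject H₀

Derivation:
H₀: p = 0.47, H₁: p ≠ 0.47
Standard error: SE = √(p₀(1-p₀)/n) = √(0.47×0.53/414) = 0.024529
z-statistic: z = (p̂ - p₀)/SE = (0.403 - 0.47)/0.024529 = -2.7315
Critical value: z_0.025 = ±1.960
p-value = 0.0063
Decision: reject H₀ at α = 0.05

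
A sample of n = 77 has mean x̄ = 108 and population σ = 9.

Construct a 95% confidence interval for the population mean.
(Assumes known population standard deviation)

Answer: (105.9898, 110.0102)

Derivation:
Confidence level: 95%, α = 0.05
z_0.025 = 1.960
SE = σ/√n = 9/√77 = 1.0256
Margin of error = 1.960 × 1.0256 = 2.0102
CI: x̄ ± margin = 108 ± 2.0102
CI: (105.9898, 110.0102)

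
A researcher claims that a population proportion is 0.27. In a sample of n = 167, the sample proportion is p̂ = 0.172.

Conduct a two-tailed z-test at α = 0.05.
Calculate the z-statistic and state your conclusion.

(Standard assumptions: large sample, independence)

Answer: z = -2.8526, reject H₀

Derivation:
H₀: p = 0.27, H₁: p ≠ 0.27
Standard error: SE = √(p₀(1-p₀)/n) = √(0.27×0.73/167) = 0.034355
z-statistic: z = (p̂ - p₀)/SE = (0.172 - 0.27)/0.034355 = -2.8526
Critical value: z_0.025 = ±1.960
p-value = 0.0043
Decision: reject H₀ at α = 0.05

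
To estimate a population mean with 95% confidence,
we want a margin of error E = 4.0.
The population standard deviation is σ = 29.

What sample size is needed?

z_0.025 = 1.960
n = (z×σ/E)² = (1.960×29/4.0)²
n = 201.9241
Round up: n = 202

Answer: n = 202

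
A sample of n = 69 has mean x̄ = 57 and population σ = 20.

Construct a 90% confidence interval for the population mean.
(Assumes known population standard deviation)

Answer: (53.0393, 60.9607)

Derivation:
Confidence level: 90%, α = 0.1
z_0.05 = 1.645
SE = σ/√n = 20/√69 = 2.4077
Margin of error = 1.645 × 2.4077 = 3.9607
CI: x̄ ± margin = 57 ± 3.9607
CI: (53.0393, 60.9607)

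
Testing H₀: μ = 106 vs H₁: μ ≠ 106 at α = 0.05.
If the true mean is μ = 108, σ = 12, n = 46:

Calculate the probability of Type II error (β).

SE = σ/√n = 12/√46 = 1.7693
Critical values: μ₀ ± z_0.025×SE = 106 ± 1.960×1.7693
Acceptance region: (102.5322, 109.4678)
Under H₁ (μ = 108): z_high = (109.4678 - 108)/1.7693 = 0.8296, z_low = (102.5322 - 108)/1.7693 = -3.0904
β = P(not reject | H₁) = Φ(0.8296) - Φ(-3.0904) ≈ 0.7956

Answer: β ≈ 0.7956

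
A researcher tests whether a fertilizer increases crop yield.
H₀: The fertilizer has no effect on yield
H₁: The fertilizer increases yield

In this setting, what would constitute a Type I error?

Type I error: rejecting H₀ when it is actually true (false positive).
Type II error: failing to reject H₀ when H₁ is actually true (false negative).

Answer: Concluding the fertilizer works when it doesn't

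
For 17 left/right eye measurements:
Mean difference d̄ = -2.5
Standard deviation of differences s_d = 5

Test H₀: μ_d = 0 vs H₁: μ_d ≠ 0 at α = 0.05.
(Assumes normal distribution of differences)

Answer: t = -2.0615, fail to reject H₀

Derivation:
df = n - 1 = 16
SE = s_d/√n = 5/√17 = 1.2127
t = d̄/SE = -2.5/1.2127 = -2.0615
Critical value: t_{0.025,16} = ±2.120
p-value ≈ 0.0559
Decision: fail to reject H₀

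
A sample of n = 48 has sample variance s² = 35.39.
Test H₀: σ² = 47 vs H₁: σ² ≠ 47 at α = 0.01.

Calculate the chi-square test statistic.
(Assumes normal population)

df = n - 1 = 47
χ² = (n-1)s²/σ₀² = 47×35.39/47 = 35.3900
Critical values: χ²_{0.995,47} = 25.775, χ²_{0.005,47} = 75.704
Rejection region: χ² < 25.775 or χ² > 75.704
Decision: fail to reject H₀

Answer: χ² = 35.3900, fail to reject H₀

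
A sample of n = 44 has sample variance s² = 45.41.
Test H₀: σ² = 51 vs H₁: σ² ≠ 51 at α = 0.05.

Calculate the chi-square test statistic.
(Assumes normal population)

df = n - 1 = 43
χ² = (n-1)s²/σ₀² = 43×45.41/51 = 38.2869
Critical values: χ²_{0.975,43} = 26.785, χ²_{0.025,43} = 62.990
Rejection region: χ² < 26.785 or χ² > 62.990
Decision: fail to reject H₀

Answer: χ² = 38.2869, fail to reject H₀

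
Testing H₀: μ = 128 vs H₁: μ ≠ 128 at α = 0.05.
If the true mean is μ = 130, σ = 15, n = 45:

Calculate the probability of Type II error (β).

SE = σ/√n = 15/√45 = 2.2361
Critical values: μ₀ ± z_0.025×SE = 128 ± 1.960×2.2361
Acceptance region: (123.6172, 132.3828)
Under H₁ (μ = 130): z_high = (132.3828 - 130)/2.2361 = 1.0656, z_low = (123.6172 - 130)/2.2361 = -2.8544
β = P(not reject | H₁) = Φ(1.0656) - Φ(-2.8544) ≈ 0.8545

Answer: β ≈ 0.8545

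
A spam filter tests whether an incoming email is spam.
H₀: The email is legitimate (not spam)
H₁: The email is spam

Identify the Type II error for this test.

Type I error (α): Rejecting H₀ when H₀ is true
Type II error (β): Failing to reject H₀ when H₁ is true

Answer: Letting a spam email through to the inbox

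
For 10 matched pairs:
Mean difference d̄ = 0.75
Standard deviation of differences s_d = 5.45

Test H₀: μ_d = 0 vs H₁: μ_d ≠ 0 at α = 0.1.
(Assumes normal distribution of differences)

df = n - 1 = 9
SE = s_d/√n = 5.45/√10 = 1.7234
t = d̄/SE = 0.75/1.7234 = 0.4352
Critical value: t_{0.05,9} = ±1.833
p-value ≈ 0.6737
Decision: fail to reject H₀

Answer: t = 0.4352, fail to reject H₀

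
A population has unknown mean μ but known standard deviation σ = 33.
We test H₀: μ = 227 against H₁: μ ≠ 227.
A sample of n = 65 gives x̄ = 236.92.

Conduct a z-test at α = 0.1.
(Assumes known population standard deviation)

Answer: z = 2.4236, reject H₀

Derivation:
Standard error: SE = σ/√n = 33/√65 = 4.0931
z-statistic: z = (x̄ - μ₀)/SE = (236.92 - 227)/4.0931 = 2.4236
Critical value: ±1.645
p-value = 0.0154
Decision: reject H₀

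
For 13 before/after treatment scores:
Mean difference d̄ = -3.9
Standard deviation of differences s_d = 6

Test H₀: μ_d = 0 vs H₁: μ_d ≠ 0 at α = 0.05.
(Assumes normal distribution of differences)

Answer: t = -2.3436, reject H₀

Derivation:
df = n - 1 = 12
SE = s_d/√n = 6/√13 = 1.6641
t = d̄/SE = -3.9/1.6641 = -2.3436
Critical value: t_{0.025,12} = ±2.179
p-value ≈ 0.0371
Decision: reject H₀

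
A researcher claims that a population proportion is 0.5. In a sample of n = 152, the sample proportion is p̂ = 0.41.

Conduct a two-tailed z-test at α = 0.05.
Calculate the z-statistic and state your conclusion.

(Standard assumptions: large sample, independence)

Answer: z = -2.2192, reject H₀

Derivation:
H₀: p = 0.5, H₁: p ≠ 0.5
Standard error: SE = √(p₀(1-p₀)/n) = √(0.5×0.5/152) = 0.040555
z-statistic: z = (p̂ - p₀)/SE = (0.41 - 0.5)/0.040555 = -2.2192
Critical value: z_0.025 = ±1.960
p-value = 0.0265
Decision: reject H₀ at α = 0.05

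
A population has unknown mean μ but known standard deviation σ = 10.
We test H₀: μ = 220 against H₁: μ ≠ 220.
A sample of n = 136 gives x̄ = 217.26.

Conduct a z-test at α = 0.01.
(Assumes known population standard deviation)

Answer: z = -3.1953, reject H₀

Derivation:
Standard error: SE = σ/√n = 10/√136 = 0.8575
z-statistic: z = (x̄ - μ₀)/SE = (217.26 - 220)/0.8575 = -3.1953
Critical value: ±2.576
p-value = 0.0014
Decision: reject H₀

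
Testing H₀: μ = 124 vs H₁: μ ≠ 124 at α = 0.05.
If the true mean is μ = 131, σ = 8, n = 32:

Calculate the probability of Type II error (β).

Answer: β ≈ 0.0014

Derivation:
SE = σ/√n = 8/√32 = 1.4142
Critical values: μ₀ ± z_0.025×SE = 124 ± 1.960×1.4142
Acceptance region: (121.2282, 126.7718)
Under H₁ (μ = 131): z_high = (126.7718 - 131)/1.4142 = -2.9898, z_low = (121.2282 - 131)/1.4142 = -6.9098
β = P(not reject | H₁) = Φ(-2.9898) - Φ(-6.9098) ≈ 0.0014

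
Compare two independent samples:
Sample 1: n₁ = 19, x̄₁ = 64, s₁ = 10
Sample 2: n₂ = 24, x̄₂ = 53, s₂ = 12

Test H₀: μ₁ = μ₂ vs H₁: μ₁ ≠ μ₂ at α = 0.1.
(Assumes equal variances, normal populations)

Answer: t = 3.2080, reject H₀

Derivation:
Pooled variance: s²_p = [18×10² + 23×12²]/(41) = 124.6829
s_p = 11.1661
SE = s_p×√(1/n₁ + 1/n₂) = 11.1661×√(1/19 + 1/24) = 3.4289
t = (x̄₁ - x̄₂)/SE = (64 - 53)/3.4289 = 3.2080
df = 41, t-critical = ±1.683
Decision: reject H₀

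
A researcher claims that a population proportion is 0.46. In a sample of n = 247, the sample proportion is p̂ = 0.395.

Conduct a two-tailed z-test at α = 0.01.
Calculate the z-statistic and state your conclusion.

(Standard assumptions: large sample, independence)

Answer: z = -2.0497, fail to reject H₀

Derivation:
H₀: p = 0.46, H₁: p ≠ 0.46
Standard error: SE = √(p₀(1-p₀)/n) = √(0.46×0.54/247) = 0.031712
z-statistic: z = (p̂ - p₀)/SE = (0.395 - 0.46)/0.031712 = -2.0497
Critical value: z_0.005 = ±2.576
p-value = 0.0404
Decision: fail to reject H₀ at α = 0.01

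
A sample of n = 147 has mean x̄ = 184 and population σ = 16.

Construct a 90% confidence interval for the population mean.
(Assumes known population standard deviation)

Answer: (181.8291, 186.1709)

Derivation:
Confidence level: 90%, α = 0.1
z_0.05 = 1.645
SE = σ/√n = 16/√147 = 1.3197
Margin of error = 1.645 × 1.3197 = 2.1709
CI: x̄ ± margin = 184 ± 2.1709
CI: (181.8291, 186.1709)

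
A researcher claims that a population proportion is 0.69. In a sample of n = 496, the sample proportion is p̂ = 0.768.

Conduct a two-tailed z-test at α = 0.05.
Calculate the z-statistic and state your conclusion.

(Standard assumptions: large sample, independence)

H₀: p = 0.69, H₁: p ≠ 0.69
Standard error: SE = √(p₀(1-p₀)/n) = √(0.69×0.31/496) = 0.020767
z-statistic: z = (p̂ - p₀)/SE = (0.768 - 0.69)/0.020767 = 3.7560
Critical value: z_0.025 = ±1.960
p-value = 0.0002
Decision: reject H₀ at α = 0.05

Answer: z = 3.7560, reject H₀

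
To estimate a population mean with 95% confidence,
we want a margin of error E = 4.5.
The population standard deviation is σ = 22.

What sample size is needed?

z_0.025 = 1.960
n = (z×σ/E)² = (1.960×22/4.5)²
n = 91.8190
Round up: n = 92

Answer: n = 92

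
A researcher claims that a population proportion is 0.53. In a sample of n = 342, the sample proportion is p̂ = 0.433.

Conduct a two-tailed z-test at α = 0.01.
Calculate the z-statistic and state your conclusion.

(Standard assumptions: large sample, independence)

H₀: p = 0.53, H₁: p ≠ 0.53
Standard error: SE = √(p₀(1-p₀)/n) = √(0.53×0.47/342) = 0.026988
z-statistic: z = (p̂ - p₀)/SE = (0.433 - 0.53)/0.026988 = -3.5942
Critical value: z_0.005 = ±2.576
p-value = 0.0003
Decision: reject H₀ at α = 0.01

Answer: z = -3.5942, reject H₀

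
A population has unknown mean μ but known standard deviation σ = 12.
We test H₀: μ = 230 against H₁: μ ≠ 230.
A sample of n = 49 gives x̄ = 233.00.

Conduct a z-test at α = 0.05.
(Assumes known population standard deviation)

Standard error: SE = σ/√n = 12/√49 = 1.7143
z-statistic: z = (x̄ - μ₀)/SE = (233.00 - 230)/1.7143 = 1.7500
Critical value: ±1.960
p-value = 0.0801
Decision: fail to reject H₀

Answer: z = 1.7500, fail to reject H₀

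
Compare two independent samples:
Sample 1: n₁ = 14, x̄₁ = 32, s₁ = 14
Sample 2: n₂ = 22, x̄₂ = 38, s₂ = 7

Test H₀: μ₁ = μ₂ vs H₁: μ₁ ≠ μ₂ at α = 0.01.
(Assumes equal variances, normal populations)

Answer: t = -1.7110, fail to reject H₀

Derivation:
Pooled variance: s²_p = [13×14² + 21×7²]/(34) = 105.2059
s_p = 10.2570
SE = s_p×√(1/n₁ + 1/n₂) = 10.2570×√(1/14 + 1/22) = 3.5067
t = (x̄₁ - x̄₂)/SE = (32 - 38)/3.5067 = -1.7110
df = 34, t-critical = ±2.728
Decision: fail to reject H₀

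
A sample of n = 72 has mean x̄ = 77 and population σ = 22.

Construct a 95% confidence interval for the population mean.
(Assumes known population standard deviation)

Confidence level: 95%, α = 0.05
z_0.025 = 1.960
SE = σ/√n = 22/√72 = 2.5927
Margin of error = 1.960 × 2.5927 = 5.0817
CI: x̄ ± margin = 77 ± 5.0817
CI: (71.9183, 82.0817)

Answer: (71.9183, 82.0817)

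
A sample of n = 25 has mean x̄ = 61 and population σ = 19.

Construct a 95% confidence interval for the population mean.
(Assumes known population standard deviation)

Confidence level: 95%, α = 0.05
z_0.025 = 1.960
SE = σ/√n = 19/√25 = 3.8000
Margin of error = 1.960 × 3.8000 = 7.4480
CI: x̄ ± margin = 61 ± 7.4480
CI: (53.5520, 68.4480)

Answer: (53.5520, 68.4480)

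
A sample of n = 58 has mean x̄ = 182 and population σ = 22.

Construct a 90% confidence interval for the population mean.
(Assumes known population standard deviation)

Answer: (177.2481, 186.7519)

Derivation:
Confidence level: 90%, α = 0.1
z_0.05 = 1.645
SE = σ/√n = 22/√58 = 2.8887
Margin of error = 1.645 × 2.8887 = 4.7519
CI: x̄ ± margin = 182 ± 4.7519
CI: (177.2481, 186.7519)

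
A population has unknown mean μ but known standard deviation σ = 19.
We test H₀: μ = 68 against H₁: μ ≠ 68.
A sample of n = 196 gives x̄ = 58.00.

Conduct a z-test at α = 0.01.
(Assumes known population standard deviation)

Standard error: SE = σ/√n = 19/√196 = 1.3571
z-statistic: z = (x̄ - μ₀)/SE = (58.00 - 68)/1.3571 = -7.3687
Critical value: ±2.576
p-value < 0.0001
Decision: reject H₀

Answer: z = -7.3687, reject H₀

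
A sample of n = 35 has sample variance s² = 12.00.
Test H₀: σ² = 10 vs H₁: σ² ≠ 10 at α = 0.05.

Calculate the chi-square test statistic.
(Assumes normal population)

df = n - 1 = 34
χ² = (n-1)s²/σ₀² = 34×12.00/10 = 40.8000
Critical values: χ²_{0.975,34} = 19.806, χ²_{0.025,34} = 51.966
Rejection region: χ² < 19.806 or χ² > 51.966
Decision: fail to reject H₀

Answer: χ² = 40.8000, fail to reject H₀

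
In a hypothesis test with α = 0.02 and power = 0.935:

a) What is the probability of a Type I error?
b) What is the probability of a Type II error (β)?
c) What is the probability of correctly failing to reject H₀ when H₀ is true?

Answer: a) 0.02, b) 0.065, c) 0.98

Derivation:
a) Type I error probability = α = 0.02
b) Power = P(reject H₀ | H₁ true) = 1 - β = 0.935, so Type II error probability = β = 1 - Power = 0.065
c) P(fail to reject H₀ | H₀ true) = 1 - α = 0.98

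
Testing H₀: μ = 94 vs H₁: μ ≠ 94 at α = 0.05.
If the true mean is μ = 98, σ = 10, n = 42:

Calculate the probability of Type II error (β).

Answer: β ≈ 0.2636

Derivation:
SE = σ/√n = 10/√42 = 1.5430
Critical values: μ₀ ± z_0.025×SE = 94 ± 1.960×1.5430
Acceptance region: (90.9757, 97.0243)
Under H₁ (μ = 98): z_high = (97.0243 - 98)/1.5430 = -0.6323, z_low = (90.9757 - 98)/1.5430 = -4.5524
β = P(not reject | H₁) = Φ(-0.6323) - Φ(-4.5524) ≈ 0.2636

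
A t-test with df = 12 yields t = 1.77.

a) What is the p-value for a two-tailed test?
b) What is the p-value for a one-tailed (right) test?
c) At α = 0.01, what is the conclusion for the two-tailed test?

Answer: a) 0.1021, b) 0.0511, c) fail to reject H₀

Derivation:
Using t-distribution with df = 12:
a) Two-tailed: p = 2×P(T > 1.77) = 0.1021
b) One-tailed: p = P(T > 1.77) = 0.0511
c) 0.1021 ≥ 0.01, fail to reject H₀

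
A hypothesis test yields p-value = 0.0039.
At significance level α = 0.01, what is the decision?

Compare p-value to α:
0.0039 < 0.01
Decision: reject H₀

Answer: reject H₀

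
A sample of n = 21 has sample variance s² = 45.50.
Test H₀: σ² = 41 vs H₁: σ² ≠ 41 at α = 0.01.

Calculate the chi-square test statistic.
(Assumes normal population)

df = n - 1 = 20
χ² = (n-1)s²/σ₀² = 20×45.50/41 = 22.1951
Critical values: χ²_{0.995,20} = 7.434, χ²_{0.005,20} = 39.997
Rejection region: χ² < 7.434 or χ² > 39.997
Decision: fail to reject H₀

Answer: χ² = 22.1951, fail to reject H₀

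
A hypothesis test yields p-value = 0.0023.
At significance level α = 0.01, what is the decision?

Answer: reject H₀

Derivation:
Compare p-value to α:
0.0023 < 0.01
Decision: reject H₀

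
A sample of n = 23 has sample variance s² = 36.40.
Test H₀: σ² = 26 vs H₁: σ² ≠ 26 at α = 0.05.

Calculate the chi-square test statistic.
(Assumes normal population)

df = n - 1 = 22
χ² = (n-1)s²/σ₀² = 22×36.40/26 = 30.8000
Critical values: χ²_{0.975,22} = 10.982, χ²_{0.025,22} = 36.781
Rejection region: χ² < 10.982 or χ² > 36.781
Decision: fail to reject H₀

Answer: χ² = 30.8000, fail to reject H₀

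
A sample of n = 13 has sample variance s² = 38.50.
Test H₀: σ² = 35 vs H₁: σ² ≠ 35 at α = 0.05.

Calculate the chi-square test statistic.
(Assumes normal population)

df = n - 1 = 12
χ² = (n-1)s²/σ₀² = 12×38.50/35 = 13.2000
Critical values: χ²_{0.975,12} = 4.404, χ²_{0.025,12} = 23.337
Rejection region: χ² < 4.404 or χ² > 23.337
Decision: fail to reject H₀

Answer: χ² = 13.2000, fail to reject H₀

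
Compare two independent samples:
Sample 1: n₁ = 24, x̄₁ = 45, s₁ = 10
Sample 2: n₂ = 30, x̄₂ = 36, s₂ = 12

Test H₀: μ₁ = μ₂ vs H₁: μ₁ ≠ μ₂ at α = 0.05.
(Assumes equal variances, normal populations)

Answer: t = 2.9448, reject H₀

Derivation:
Pooled variance: s²_p = [23×10² + 29×12²]/(52) = 124.5385
s_p = 11.1597
SE = s_p×√(1/n₁ + 1/n₂) = 11.1597×√(1/24 + 1/30) = 3.0562
t = (x̄₁ - x̄₂)/SE = (45 - 36)/3.0562 = 2.9448
df = 52, t-critical = ±2.007
Decision: reject H₀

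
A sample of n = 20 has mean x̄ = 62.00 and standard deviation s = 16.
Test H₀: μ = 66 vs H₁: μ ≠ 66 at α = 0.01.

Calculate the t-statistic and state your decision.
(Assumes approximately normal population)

Answer: t = -1.1180, fail to reject H₀

Derivation:
df = n - 1 = 19
SE = s/√n = 16/√20 = 3.5777
t = (x̄ - μ₀)/SE = (62.00 - 66)/3.5777 = -1.1180
Critical value: t_{0.005,19} = ±2.861
p-value ≈ 0.2775
Decision: fail to reject H₀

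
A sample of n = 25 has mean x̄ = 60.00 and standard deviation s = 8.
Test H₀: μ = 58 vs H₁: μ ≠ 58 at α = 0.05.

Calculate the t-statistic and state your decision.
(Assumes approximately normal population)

Answer: t = 1.2500, fail to reject H₀

Derivation:
df = n - 1 = 24
SE = s/√n = 8/√25 = 1.6000
t = (x̄ - μ₀)/SE = (60.00 - 58)/1.6000 = 1.2500
Critical value: t_{0.025,24} = ±2.064
p-value ≈ 0.2234
Decision: fail to reject H₀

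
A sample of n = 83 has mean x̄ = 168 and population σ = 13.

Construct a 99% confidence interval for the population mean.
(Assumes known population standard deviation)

Confidence level: 99%, α = 0.01
z_0.005 = 2.576
SE = σ/√n = 13/√83 = 1.4269
Margin of error = 2.576 × 1.4269 = 3.6757
CI: x̄ ± margin = 168 ± 3.6757
CI: (164.3243, 171.6757)

Answer: (164.3243, 171.6757)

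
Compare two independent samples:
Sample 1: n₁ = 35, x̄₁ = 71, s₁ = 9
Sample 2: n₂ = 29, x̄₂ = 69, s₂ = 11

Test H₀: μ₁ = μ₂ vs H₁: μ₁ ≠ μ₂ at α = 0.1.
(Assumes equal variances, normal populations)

Answer: t = 0.8002, fail to reject H₀

Derivation:
Pooled variance: s²_p = [34×9² + 28×11²]/(62) = 99.0645
s_p = 9.9531
SE = s_p×√(1/n₁ + 1/n₂) = 9.9531×√(1/35 + 1/29) = 2.4993
t = (x̄₁ - x̄₂)/SE = (71 - 69)/2.4993 = 0.8002
df = 62, t-critical = ±1.670
Decision: fail to reject H₀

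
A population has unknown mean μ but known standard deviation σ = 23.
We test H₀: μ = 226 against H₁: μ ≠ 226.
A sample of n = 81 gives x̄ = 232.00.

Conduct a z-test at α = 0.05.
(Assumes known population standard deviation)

Answer: z = 2.3478, reject H₀

Derivation:
Standard error: SE = σ/√n = 23/√81 = 2.5556
z-statistic: z = (x̄ - μ₀)/SE = (232.00 - 226)/2.5556 = 2.3478
Critical value: ±1.960
p-value = 0.0189
Decision: reject H₀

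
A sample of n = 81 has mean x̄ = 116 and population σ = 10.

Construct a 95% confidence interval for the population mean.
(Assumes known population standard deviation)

Answer: (113.8222, 118.1778)

Derivation:
Confidence level: 95%, α = 0.05
z_0.025 = 1.960
SE = σ/√n = 10/√81 = 1.1111
Margin of error = 1.960 × 1.1111 = 2.1778
CI: x̄ ± margin = 116 ± 2.1778
CI: (113.8222, 118.1778)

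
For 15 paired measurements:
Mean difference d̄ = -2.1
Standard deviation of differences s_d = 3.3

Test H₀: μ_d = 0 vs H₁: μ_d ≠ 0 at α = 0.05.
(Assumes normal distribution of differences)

df = n - 1 = 14
SE = s_d/√n = 3.3/√15 = 0.8521
t = d̄/SE = -2.1/0.8521 = -2.4645
Critical value: t_{0.025,14} = ±2.145
p-value ≈ 0.0273
Decision: reject H₀

Answer: t = -2.4645, reject H₀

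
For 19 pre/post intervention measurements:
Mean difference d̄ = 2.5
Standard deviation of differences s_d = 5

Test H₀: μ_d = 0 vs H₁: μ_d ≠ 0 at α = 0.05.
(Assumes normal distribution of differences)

df = n - 1 = 18
SE = s_d/√n = 5/√19 = 1.1471
t = d̄/SE = 2.5/1.1471 = 2.1794
Critical value: t_{0.025,18} = ±2.101
p-value ≈ 0.0428
Decision: reject H₀

Answer: t = 2.1794, reject H₀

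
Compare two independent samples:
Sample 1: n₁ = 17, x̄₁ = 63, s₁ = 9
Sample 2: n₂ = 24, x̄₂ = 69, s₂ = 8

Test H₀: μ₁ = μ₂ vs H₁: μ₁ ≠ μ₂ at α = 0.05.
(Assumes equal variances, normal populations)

Answer: t = -2.2467, reject H₀

Derivation:
Pooled variance: s²_p = [16×9² + 23×8²]/(39) = 70.9744
s_p = 8.4246
SE = s_p×√(1/n₁ + 1/n₂) = 8.4246×√(1/17 + 1/24) = 2.6706
t = (x̄₁ - x̄₂)/SE = (63 - 69)/2.6706 = -2.2467
df = 39, t-critical = ±2.023
Decision: reject H₀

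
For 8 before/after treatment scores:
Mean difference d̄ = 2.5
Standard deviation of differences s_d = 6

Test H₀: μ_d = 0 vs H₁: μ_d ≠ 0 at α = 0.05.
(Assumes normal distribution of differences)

df = n - 1 = 7
SE = s_d/√n = 6/√8 = 2.1213
t = d̄/SE = 2.5/2.1213 = 1.1785
Critical value: t_{0.025,7} = ±2.365
p-value ≈ 0.2771
Decision: fail to reject H₀

Answer: t = 1.1785, fail to reject H₀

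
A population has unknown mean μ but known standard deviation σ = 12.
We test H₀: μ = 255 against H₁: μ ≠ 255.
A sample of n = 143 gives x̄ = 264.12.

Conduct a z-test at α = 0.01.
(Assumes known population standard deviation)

Standard error: SE = σ/√n = 12/√143 = 1.0035
z-statistic: z = (x̄ - μ₀)/SE = (264.12 - 255)/1.0035 = 9.0882
Critical value: ±2.576
p-value < 0.0001
Decision: reject H₀

Answer: z = 9.0882, reject H₀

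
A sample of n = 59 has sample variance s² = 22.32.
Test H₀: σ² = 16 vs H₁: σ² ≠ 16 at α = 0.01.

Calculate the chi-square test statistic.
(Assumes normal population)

df = n - 1 = 58
χ² = (n-1)s²/σ₀² = 58×22.32/16 = 80.9100
Critical values: χ²_{0.995,58} = 34.008, χ²_{0.005,58} = 89.477
Rejection region: χ² < 34.008 or χ² > 89.477
Decision: fail to reject H₀

Answer: χ² = 80.9100, fail to reject H₀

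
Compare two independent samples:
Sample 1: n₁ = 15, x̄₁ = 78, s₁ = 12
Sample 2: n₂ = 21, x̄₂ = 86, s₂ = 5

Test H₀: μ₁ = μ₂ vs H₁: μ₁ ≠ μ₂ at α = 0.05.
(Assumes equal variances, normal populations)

Answer: t = -2.7509, reject H₀

Derivation:
Pooled variance: s²_p = [14×12² + 20×5²]/(34) = 74.0000
s_p = 8.6023
SE = s_p×√(1/n₁ + 1/n₂) = 8.6023×√(1/15 + 1/21) = 2.9081
t = (x̄₁ - x̄₂)/SE = (78 - 86)/2.9081 = -2.7509
df = 34, t-critical = ±2.032
Decision: reject H₀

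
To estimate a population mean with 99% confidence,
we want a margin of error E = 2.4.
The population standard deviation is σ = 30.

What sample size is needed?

Answer: n = 1037

Derivation:
z_0.005 = 2.576
n = (z×σ/E)² = (2.576×30/2.4)²
n = 1036.8400
Round up: n = 1037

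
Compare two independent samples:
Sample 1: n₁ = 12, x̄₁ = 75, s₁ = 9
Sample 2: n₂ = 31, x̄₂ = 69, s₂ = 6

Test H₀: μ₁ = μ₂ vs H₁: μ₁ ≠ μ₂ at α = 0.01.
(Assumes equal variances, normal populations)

Answer: t = 2.5453, fail to reject H₀

Derivation:
Pooled variance: s²_p = [11×9² + 30×6²]/(41) = 48.0732
s_p = 6.9335
SE = s_p×√(1/n₁ + 1/n₂) = 6.9335×√(1/12 + 1/31) = 2.3573
t = (x̄₁ - x̄₂)/SE = (75 - 69)/2.3573 = 2.5453
df = 41, t-critical = ±2.701
Decision: fail to reject H₀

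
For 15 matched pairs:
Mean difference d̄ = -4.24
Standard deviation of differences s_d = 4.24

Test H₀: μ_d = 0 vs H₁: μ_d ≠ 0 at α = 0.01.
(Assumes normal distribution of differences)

Answer: t = -3.8729, reject H₀

Derivation:
df = n - 1 = 14
SE = s_d/√n = 4.24/√15 = 1.0948
t = d̄/SE = -4.24/1.0948 = -3.8729
Critical value: t_{0.005,14} = ±2.977
p-value ≈ 0.0017
Decision: reject H₀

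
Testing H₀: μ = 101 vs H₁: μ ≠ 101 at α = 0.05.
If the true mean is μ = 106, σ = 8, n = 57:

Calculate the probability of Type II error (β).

Answer: β ≈ 0.0029

Derivation:
SE = σ/√n = 8/√57 = 1.0596
Critical values: μ₀ ± z_0.025×SE = 101 ± 1.960×1.0596
Acceptance region: (98.9232, 103.0768)
Under H₁ (μ = 106): z_high = (103.0768 - 106)/1.0596 = -2.7588, z_low = (98.9232 - 106)/1.0596 = -6.6787
β = P(not reject | H₁) = Φ(-2.7588) - Φ(-6.6787) ≈ 0.0029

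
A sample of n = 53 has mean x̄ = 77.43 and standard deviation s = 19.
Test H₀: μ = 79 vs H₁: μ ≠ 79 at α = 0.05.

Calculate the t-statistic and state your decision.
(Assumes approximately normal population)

df = n - 1 = 52
SE = s/√n = 19/√53 = 2.6099
t = (x̄ - μ₀)/SE = (77.43 - 79)/2.6099 = -0.6016
Critical value: t_{0.025,52} = ±2.007
p-value ≈ 0.5501
Decision: fail to reject H₀

Answer: t = -0.6016, fail to reject H₀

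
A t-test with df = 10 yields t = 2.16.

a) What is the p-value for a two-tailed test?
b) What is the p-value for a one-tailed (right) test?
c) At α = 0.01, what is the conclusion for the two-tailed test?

Using t-distribution with df = 10:
a) Two-tailed: p = 2×P(T > 2.16) = 0.0561
b) One-tailed: p = P(T > 2.16) = 0.0281
c) 0.0561 ≥ 0.01, fail to reject H₀

Answer: a) 0.0561, b) 0.0281, c) fail to reject H₀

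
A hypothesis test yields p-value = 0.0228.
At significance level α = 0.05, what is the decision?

Compare p-value to α:
0.0228 < 0.05
Decision: reject H₀

Answer: reject H₀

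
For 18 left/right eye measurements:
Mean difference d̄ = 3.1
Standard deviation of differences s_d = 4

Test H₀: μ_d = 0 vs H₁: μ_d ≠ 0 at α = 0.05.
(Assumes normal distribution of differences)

Answer: t = 3.2881, reject H₀

Derivation:
df = n - 1 = 17
SE = s_d/√n = 4/√18 = 0.9428
t = d̄/SE = 3.1/0.9428 = 3.2881
Critical value: t_{0.025,17} = ±2.110
p-value ≈ 0.0043
Decision: reject H₀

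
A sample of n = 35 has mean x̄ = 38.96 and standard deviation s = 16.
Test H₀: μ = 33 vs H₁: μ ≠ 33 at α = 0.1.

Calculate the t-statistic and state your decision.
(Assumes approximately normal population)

df = n - 1 = 34
SE = s/√n = 16/√35 = 2.7045
t = (x̄ - μ₀)/SE = (38.96 - 33)/2.7045 = 2.2037
Critical value: t_{0.05,34} = ±1.691
p-value ≈ 0.0344
Decision: reject H₀

Answer: t = 2.2037, reject H₀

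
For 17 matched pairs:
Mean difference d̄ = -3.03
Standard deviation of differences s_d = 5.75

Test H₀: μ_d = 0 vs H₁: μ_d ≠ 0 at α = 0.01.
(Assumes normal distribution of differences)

Answer: t = -2.1727, fail to reject H₀

Derivation:
df = n - 1 = 16
SE = s_d/√n = 5.75/√17 = 1.3946
t = d̄/SE = -3.03/1.3946 = -2.1727
Critical value: t_{0.005,16} = ±2.921
p-value ≈ 0.0452
Decision: fail to reject H₀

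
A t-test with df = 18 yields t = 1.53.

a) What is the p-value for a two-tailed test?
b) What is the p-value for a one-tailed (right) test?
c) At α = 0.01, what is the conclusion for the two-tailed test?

Answer: a) 0.1434, b) 0.0717, c) fail to reject H₀

Derivation:
Using t-distribution with df = 18:
a) Two-tailed: p = 2×P(T > 1.53) = 0.1434
b) One-tailed: p = P(T > 1.53) = 0.0717
c) 0.1434 ≥ 0.01, fail to reject H₀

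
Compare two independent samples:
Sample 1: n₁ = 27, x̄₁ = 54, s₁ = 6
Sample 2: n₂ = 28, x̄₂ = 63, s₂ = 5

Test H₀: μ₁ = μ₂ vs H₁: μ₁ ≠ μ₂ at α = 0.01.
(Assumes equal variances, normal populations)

Pooled variance: s²_p = [26×6² + 27×5²]/(53) = 30.3962
s_p = 5.5133
SE = s_p×√(1/n₁ + 1/n₂) = 5.5133×√(1/27 + 1/28) = 1.4871
t = (x̄₁ - x̄₂)/SE = (54 - 63)/1.4871 = -6.0520
df = 53, t-critical = ±2.672
Decision: reject H₀

Answer: t = -6.0520, reject H₀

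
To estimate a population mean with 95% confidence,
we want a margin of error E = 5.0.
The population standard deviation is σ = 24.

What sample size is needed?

z_0.025 = 1.960
n = (z×σ/E)² = (1.960×24/5.0)²
n = 88.5105
Round up: n = 89

Answer: n = 89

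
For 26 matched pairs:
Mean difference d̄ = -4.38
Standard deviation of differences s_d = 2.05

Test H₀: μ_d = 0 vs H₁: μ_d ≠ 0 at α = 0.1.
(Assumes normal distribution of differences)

Answer: t = -10.8955, reject H₀

Derivation:
df = n - 1 = 25
SE = s_d/√n = 2.05/√26 = 0.4020
t = d̄/SE = -4.38/0.4020 = -10.8955
Critical value: t_{0.05,25} = ±1.708
p-value < 0.0001
Decision: reject H₀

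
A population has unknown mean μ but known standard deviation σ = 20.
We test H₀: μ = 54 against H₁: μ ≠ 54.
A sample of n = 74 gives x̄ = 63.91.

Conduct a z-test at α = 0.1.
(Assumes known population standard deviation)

Answer: z = 4.2624, reject H₀

Derivation:
Standard error: SE = σ/√n = 20/√74 = 2.3250
z-statistic: z = (x̄ - μ₀)/SE = (63.91 - 54)/2.3250 = 4.2624
Critical value: ±1.645
p-value < 0.0001
Decision: reject H₀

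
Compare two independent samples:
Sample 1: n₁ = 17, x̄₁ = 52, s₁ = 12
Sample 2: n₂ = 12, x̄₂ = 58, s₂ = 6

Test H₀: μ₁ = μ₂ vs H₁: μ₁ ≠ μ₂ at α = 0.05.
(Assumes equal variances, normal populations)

Pooled variance: s²_p = [16×12² + 11×6²]/(27) = 100.0000
s_p = 10.0000
SE = s_p×√(1/n₁ + 1/n₂) = 10.0000×√(1/17 + 1/12) = 3.7704
t = (x̄₁ - x̄₂)/SE = (52 - 58)/3.7704 = -1.5913
df = 27, t-critical = ±2.052
Decision: fail to reject H₀

Answer: t = -1.5913, fail to reject H₀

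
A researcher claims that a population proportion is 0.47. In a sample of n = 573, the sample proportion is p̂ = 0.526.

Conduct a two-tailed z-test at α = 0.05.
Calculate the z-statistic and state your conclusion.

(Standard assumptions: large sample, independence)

H₀: p = 0.47, H₁: p ≠ 0.47
Standard error: SE = √(p₀(1-p₀)/n) = √(0.47×0.53/573) = 0.020850
z-statistic: z = (p̂ - p₀)/SE = (0.526 - 0.47)/0.020850 = 2.6859
Critical value: z_0.025 = ±1.960
p-value = 0.0072
Decision: reject H₀ at α = 0.05

Answer: z = 2.6859, reject H₀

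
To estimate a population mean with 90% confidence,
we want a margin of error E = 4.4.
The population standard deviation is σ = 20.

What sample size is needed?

z_0.05 = 1.645
n = (z×σ/E)² = (1.645×20/4.4)²
n = 55.9096
Round up: n = 56

Answer: n = 56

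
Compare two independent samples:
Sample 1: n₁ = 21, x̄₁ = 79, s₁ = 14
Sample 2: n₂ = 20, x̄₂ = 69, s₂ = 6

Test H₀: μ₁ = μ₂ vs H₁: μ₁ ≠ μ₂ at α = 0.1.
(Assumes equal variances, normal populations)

Answer: t = 2.9458, reject H₀

Derivation:
Pooled variance: s²_p = [20×14² + 19×6²]/(39) = 118.0513
s_p = 10.8651
SE = s_p×√(1/n₁ + 1/n₂) = 10.8651×√(1/21 + 1/20) = 3.3947
t = (x̄₁ - x̄₂)/SE = (79 - 69)/3.3947 = 2.9458
df = 39, t-critical = ±1.685
Decision: reject H₀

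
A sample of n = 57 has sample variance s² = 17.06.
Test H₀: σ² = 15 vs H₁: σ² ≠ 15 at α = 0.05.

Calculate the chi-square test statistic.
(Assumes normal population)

Answer: χ² = 63.6907, fail to reject H₀

Derivation:
df = n - 1 = 56
χ² = (n-1)s²/σ₀² = 56×17.06/15 = 63.6907
Critical values: χ²_{0.975,56} = 37.212, χ²_{0.025,56} = 78.567
Rejection region: χ² < 37.212 or χ² > 78.567
Decision: fail to reject H₀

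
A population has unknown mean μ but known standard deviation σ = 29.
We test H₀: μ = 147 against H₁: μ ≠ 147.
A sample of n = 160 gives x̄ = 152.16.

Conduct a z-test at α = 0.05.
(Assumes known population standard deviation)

Standard error: SE = σ/√n = 29/√160 = 2.2927
z-statistic: z = (x̄ - μ₀)/SE = (152.16 - 147)/2.2927 = 2.2506
Critical value: ±1.960
p-value = 0.0244
Decision: reject H₀

Answer: z = 2.2506, reject H₀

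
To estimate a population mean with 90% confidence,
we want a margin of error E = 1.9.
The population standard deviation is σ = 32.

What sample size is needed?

Answer: n = 768

Derivation:
z_0.05 = 1.645
n = (z×σ/E)² = (1.645×32/1.9)²
n = 767.5816
Round up: n = 768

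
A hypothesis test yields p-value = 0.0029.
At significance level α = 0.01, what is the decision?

Compare p-value to α:
0.0029 < 0.01
Decision: reject H₀

Answer: reject H₀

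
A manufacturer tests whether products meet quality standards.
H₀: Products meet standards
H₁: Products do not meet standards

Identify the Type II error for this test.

Answer: Accepting products as meeting standards when they don't

Derivation:
Type I error: rejecting H₀ when it is actually true (false positive).
Type II error: failing to reject H₀ when H₁ is actually true (false negative).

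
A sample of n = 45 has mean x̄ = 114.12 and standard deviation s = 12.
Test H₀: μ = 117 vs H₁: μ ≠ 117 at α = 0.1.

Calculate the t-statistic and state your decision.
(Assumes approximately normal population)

Answer: t = -1.6099, fail to reject H₀

Derivation:
df = n - 1 = 44
SE = s/√n = 12/√45 = 1.7889
t = (x̄ - μ₀)/SE = (114.12 - 117)/1.7889 = -1.6099
Critical value: t_{0.05,44} = ±1.680
p-value ≈ 0.1146
Decision: fail to reject H₀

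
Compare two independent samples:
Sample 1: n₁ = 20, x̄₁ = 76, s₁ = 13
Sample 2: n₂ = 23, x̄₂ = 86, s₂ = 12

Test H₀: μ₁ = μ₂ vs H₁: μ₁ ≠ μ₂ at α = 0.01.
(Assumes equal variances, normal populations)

Pooled variance: s²_p = [19×13² + 22×12²]/(41) = 155.5854
s_p = 12.4734
SE = s_p×√(1/n₁ + 1/n₂) = 12.4734×√(1/20 + 1/23) = 3.8136
t = (x̄₁ - x̄₂)/SE = (76 - 86)/3.8136 = -2.6222
df = 41, t-critical = ±2.701
Decision: fail to reject H₀

Answer: t = -2.6222, fail to reject H₀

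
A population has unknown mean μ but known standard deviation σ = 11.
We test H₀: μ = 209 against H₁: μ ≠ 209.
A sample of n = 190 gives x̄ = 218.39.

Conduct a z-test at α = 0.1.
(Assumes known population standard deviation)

Answer: z = 11.7669, reject H₀

Derivation:
Standard error: SE = σ/√n = 11/√190 = 0.7980
z-statistic: z = (x̄ - μ₀)/SE = (218.39 - 209)/0.7980 = 11.7669
Critical value: ±1.645
p-value < 0.0001
Decision: reject H₀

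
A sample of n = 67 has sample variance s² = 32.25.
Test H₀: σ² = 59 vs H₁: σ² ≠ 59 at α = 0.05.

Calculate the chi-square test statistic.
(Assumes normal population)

Answer: χ² = 36.0763, reject H₀

Derivation:
df = n - 1 = 66
χ² = (n-1)s²/σ₀² = 66×32.25/59 = 36.0763
Critical values: χ²_{0.975,66} = 45.431, χ²_{0.025,66} = 90.349
Rejection region: χ² < 45.431 or χ² > 90.349
Decision: reject H₀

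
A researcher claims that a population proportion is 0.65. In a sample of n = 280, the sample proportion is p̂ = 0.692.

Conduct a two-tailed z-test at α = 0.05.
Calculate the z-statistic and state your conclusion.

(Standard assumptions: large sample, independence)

Answer: z = 1.4735, fail to reject H₀

Derivation:
H₀: p = 0.65, H₁: p ≠ 0.65
Standard error: SE = √(p₀(1-p₀)/n) = √(0.65×0.35/280) = 0.028504
z-statistic: z = (p̂ - p₀)/SE = (0.692 - 0.65)/0.028504 = 1.4735
Critical value: z_0.025 = ±1.960
p-value = 0.1406
Decision: fail to reject H₀ at α = 0.05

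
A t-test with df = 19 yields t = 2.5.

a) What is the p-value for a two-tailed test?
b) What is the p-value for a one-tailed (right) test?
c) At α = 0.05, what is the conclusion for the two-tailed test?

Using t-distribution with df = 19:
a) Two-tailed: p = 2×P(T > 2.5) = 0.0217
b) One-tailed: p = P(T > 2.5) = 0.0109
c) 0.0217 < 0.05, reject H₀

Answer: a) 0.0217, b) 0.0109, c) reject H₀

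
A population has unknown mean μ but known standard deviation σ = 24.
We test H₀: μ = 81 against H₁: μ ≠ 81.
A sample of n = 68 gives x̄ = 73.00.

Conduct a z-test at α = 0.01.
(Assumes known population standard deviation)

Standard error: SE = σ/√n = 24/√68 = 2.9104
z-statistic: z = (x̄ - μ₀)/SE = (73.00 - 81)/2.9104 = -2.7488
Critical value: ±2.576
p-value = 0.0060
Decision: reject H₀

Answer: z = -2.7488, reject H₀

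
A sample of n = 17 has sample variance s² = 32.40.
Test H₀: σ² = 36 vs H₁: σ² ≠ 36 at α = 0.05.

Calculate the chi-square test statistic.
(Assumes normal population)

df = n - 1 = 16
χ² = (n-1)s²/σ₀² = 16×32.40/36 = 14.4000
Critical values: χ²_{0.975,16} = 6.908, χ²_{0.025,16} = 28.845
Rejection region: χ² < 6.908 or χ² > 28.845
Decision: fail to reject H₀

Answer: χ² = 14.4000, fail to reject H₀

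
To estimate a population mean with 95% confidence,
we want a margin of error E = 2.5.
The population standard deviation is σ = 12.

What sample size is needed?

Answer: n = 89

Derivation:
z_0.025 = 1.960
n = (z×σ/E)² = (1.960×12/2.5)²
n = 88.5105
Round up: n = 89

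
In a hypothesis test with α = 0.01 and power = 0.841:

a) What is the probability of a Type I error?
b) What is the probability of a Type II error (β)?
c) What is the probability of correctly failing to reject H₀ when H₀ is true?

Answer: a) 0.01, b) 0.159, c) 0.99

Derivation:
a) Type I error probability = α = 0.01
b) Power = P(reject H₀ | H₁ true) = 1 - β = 0.841, so Type II error probability = β = 1 - Power = 0.159
c) P(fail to reject H₀ | H₀ true) = 1 - α = 0.99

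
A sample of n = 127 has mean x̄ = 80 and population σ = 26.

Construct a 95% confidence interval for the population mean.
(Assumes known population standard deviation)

Answer: (75.4781, 84.5219)

Derivation:
Confidence level: 95%, α = 0.05
z_0.025 = 1.960
SE = σ/√n = 26/√127 = 2.3071
Margin of error = 1.960 × 2.3071 = 4.5219
CI: x̄ ± margin = 80 ± 4.5219
CI: (75.4781, 84.5219)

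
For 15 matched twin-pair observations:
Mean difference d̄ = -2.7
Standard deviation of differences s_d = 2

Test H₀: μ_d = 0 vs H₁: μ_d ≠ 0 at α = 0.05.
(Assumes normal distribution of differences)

Answer: t = -5.2285, reject H₀

Derivation:
df = n - 1 = 14
SE = s_d/√n = 2/√15 = 0.5164
t = d̄/SE = -2.7/0.5164 = -5.2285
Critical value: t_{0.025,14} = ±2.145
p-value ≈ 0.0001
Decision: reject H₀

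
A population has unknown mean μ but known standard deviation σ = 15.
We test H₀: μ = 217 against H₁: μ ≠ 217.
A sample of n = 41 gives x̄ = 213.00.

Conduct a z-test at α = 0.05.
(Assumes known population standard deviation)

Standard error: SE = σ/√n = 15/√41 = 2.3426
z-statistic: z = (x̄ - μ₀)/SE = (213.00 - 217)/2.3426 = -1.7075
Critical value: ±1.960
p-value = 0.0877
Decision: fail to reject H₀

Answer: z = -1.7075, fail to reject H₀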